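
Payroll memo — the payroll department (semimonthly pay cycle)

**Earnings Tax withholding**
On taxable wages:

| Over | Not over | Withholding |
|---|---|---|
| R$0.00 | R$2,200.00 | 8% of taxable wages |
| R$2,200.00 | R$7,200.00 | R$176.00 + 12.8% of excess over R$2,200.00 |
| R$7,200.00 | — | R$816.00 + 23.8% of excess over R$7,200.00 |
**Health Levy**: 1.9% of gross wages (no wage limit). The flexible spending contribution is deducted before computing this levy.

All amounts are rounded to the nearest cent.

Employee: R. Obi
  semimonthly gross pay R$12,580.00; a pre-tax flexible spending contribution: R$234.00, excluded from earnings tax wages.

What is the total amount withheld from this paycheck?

R$2,275.32

Earnings Tax: taxable = R$12,580.00 − R$234.00 = R$12,346.00
  R$816.00 + 23.8% × (R$12,346.00 − R$7,200.00) = R$816.00 + 23.8% × R$5,146.00 = R$2,040.75
Health Levy: 1.9% × R$12,346.00 = R$234.57
Total: R$2,040.75 + R$234.57 = R$2,275.32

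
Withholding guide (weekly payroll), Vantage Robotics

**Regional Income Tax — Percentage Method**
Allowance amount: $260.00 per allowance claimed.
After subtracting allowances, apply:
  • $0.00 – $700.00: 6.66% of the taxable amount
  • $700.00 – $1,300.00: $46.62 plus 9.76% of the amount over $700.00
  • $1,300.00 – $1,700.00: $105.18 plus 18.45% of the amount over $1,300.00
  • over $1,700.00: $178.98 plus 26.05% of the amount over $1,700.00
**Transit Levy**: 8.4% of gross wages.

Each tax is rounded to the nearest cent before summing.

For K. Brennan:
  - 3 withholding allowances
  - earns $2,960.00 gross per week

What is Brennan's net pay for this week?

$2,407.34

Regional Income Tax: taxable = $2,960.00 − 3×$260.00 = $2,180.00
  $178.98 + 26.05% × ($2,180.00 − $1,700.00) = $178.98 + 26.05% × $480.00 = $304.02
Transit Levy: 8.4% × $2,960.00 = $248.64
Total withheld: $304.02 + $248.64 = $552.66
Net pay: $2,960.00 − $552.66 = $2,407.34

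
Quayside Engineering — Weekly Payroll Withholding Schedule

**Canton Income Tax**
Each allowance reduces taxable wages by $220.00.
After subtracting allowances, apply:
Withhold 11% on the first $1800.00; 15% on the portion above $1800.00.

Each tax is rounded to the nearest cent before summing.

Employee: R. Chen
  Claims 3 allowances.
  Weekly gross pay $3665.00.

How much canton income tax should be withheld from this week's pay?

Canton Income Tax: taxable = $3665.00 − 3×$220.00 = $3005.00
  $198.00 + 15% × ($3005.00 − $1800.00) = $198.00 + 15% × $1205.00 = $378.75

$378.75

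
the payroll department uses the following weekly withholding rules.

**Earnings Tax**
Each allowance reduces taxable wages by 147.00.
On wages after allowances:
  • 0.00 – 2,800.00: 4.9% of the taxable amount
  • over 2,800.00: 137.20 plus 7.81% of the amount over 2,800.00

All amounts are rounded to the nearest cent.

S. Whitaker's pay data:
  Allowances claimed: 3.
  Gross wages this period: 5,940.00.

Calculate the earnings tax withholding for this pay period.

Earnings Tax: taxable = 5,940.00 − 3×147.00 = 5,499.00
  137.20 + 7.81% × (5,499.00 − 2,800.00) = 137.20 + 7.81% × 2,699.00 = 347.99

347.99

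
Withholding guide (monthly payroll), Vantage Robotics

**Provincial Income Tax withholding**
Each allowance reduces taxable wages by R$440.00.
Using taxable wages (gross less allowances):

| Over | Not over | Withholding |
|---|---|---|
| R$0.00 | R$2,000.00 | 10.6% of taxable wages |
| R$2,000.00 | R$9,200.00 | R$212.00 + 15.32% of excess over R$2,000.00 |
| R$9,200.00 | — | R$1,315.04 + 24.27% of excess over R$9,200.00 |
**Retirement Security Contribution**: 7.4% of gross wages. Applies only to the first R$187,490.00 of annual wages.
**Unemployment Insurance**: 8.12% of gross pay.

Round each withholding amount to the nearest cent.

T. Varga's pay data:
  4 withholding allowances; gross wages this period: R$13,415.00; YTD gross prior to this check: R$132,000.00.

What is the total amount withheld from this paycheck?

Provincial Income Tax: taxable = R$13,415.00 − 4×R$440.00 = R$11,655.00
  R$1,315.04 + 24.27% × (R$11,655.00 − R$9,200.00) = R$1,315.04 + 24.27% × R$2,455.00 = R$1,910.87
Retirement Security Contribution: 7.4% × R$13,415.00 = R$992.71
Unemployment Insurance: 8.12% × R$13,415.00 = R$1,089.30
Total: R$1,910.87 + R$992.71 + R$1,089.30 = R$3,992.88

R$3,992.88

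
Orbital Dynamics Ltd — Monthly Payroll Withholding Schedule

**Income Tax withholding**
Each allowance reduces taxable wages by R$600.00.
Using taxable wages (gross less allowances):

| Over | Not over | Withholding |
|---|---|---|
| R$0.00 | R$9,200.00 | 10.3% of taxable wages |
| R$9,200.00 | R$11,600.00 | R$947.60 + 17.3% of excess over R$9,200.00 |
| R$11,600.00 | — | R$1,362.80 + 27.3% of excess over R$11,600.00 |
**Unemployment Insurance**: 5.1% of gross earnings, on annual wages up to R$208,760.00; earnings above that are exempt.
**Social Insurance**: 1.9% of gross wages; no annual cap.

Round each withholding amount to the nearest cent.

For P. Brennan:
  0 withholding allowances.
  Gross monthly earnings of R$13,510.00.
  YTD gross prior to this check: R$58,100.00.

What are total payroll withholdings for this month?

R$2,829.93

Income Tax: taxable = R$13,510.00
  R$1,362.80 + 27.3% × (R$13,510.00 − R$11,600.00) = R$1,362.80 + 27.3% × R$1,910.00 = R$1,884.23
Unemployment Insurance: 5.1% × R$13,510.00 = R$689.01
Social Insurance: 1.9% × R$13,510.00 = R$256.69
Total: R$1,884.23 + R$689.01 + R$256.69 = R$2,829.93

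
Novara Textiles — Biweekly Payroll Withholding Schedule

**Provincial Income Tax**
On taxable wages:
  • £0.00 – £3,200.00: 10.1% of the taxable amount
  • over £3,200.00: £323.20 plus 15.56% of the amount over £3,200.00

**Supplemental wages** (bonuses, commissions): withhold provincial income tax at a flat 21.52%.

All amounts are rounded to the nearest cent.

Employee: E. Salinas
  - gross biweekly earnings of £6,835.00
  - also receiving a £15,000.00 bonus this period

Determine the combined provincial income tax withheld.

Provincial Income Tax: taxable = £6,835.00
  £323.20 + 15.56% × (£6,835.00 − £3,200.00) = £323.20 + 15.56% × £3,635.00 = £888.81
Supplemental (21.52% flat on bonus): 21.52% × £15,000.00 = £3,228.00
Total provincial income tax: £888.81 + £3,228.00 = £4,116.81

£4,116.81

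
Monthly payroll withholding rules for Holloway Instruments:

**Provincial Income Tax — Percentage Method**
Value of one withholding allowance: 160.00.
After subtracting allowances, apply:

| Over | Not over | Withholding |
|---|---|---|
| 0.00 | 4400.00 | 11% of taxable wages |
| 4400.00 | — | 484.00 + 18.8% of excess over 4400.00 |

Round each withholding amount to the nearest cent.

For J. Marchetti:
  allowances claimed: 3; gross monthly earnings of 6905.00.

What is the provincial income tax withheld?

864.70

Provincial Income Tax: taxable = 6905.00 − 3×160.00 = 6425.00
  484.00 + 18.8% × (6425.00 − 4400.00) = 484.00 + 18.8% × 2025.00 = 864.70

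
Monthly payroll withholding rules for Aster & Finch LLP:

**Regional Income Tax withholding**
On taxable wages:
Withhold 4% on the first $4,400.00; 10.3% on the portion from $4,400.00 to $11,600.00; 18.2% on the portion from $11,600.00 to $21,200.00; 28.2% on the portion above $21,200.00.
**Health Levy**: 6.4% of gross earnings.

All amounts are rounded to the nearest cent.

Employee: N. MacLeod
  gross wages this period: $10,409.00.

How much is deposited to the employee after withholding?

Regional Income Tax: taxable = $10,409.00
  $176.00 + 10.3% × ($10,409.00 − $4,400.00) = $176.00 + 10.3% × $6,009.00 = $794.93
Health Levy: 6.4% × $10,409.00 = $666.18
Total withheld: $794.93 + $666.18 = $1,461.11
Net pay: $10,409.00 − $1,461.11 = $8,947.89

$8,947.89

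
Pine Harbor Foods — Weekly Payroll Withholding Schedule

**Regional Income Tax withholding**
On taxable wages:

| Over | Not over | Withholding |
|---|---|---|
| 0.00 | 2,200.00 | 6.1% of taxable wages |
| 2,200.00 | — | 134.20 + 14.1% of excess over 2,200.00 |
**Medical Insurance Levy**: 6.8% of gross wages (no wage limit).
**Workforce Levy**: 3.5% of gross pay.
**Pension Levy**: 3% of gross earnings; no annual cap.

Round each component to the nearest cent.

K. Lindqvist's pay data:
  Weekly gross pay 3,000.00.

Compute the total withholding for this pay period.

Regional Income Tax: taxable = 3,000.00
  134.20 + 14.1% × (3,000.00 − 2,200.00) = 134.20 + 14.1% × 800.00 = 247.00
Medical Insurance Levy: 6.8% × 3,000.00 = 204.00
Workforce Levy: 3.5% × 3,000.00 = 105.00
Pension Levy: 3% × 3,000.00 = 90.00
Total: 247.00 + 204.00 + 105.00 + 90.00 = 646.00

646.00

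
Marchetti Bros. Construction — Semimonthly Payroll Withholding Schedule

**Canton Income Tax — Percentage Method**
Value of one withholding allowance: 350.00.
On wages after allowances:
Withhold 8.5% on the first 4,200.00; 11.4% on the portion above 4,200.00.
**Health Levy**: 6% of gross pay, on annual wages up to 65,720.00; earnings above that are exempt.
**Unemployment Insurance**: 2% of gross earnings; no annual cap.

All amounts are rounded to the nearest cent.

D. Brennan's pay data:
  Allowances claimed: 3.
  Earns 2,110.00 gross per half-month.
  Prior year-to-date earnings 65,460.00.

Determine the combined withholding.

Canton Income Tax: taxable = 2,110.00 − 3×350.00 = 1,060.00
  8.5% × 1,060.00 = 90.10
Health Levy: cap 65,720.00 − YTD 65,460.00 = 260.00 subject; 6% × 260.00 = 15.60
Unemployment Insurance: 2% × 2,110.00 = 42.20
Total: 90.10 + 15.60 + 42.20 = 147.90

147.90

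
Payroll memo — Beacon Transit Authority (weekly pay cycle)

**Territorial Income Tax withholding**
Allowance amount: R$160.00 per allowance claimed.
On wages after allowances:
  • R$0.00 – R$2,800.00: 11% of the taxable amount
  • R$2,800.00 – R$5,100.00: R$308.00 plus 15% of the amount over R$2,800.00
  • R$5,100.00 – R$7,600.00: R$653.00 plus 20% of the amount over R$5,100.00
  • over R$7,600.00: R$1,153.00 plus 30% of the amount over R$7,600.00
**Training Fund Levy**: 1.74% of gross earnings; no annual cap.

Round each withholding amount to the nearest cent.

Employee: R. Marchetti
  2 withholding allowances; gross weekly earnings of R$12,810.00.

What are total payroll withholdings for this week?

R$2,842.89

Territorial Income Tax: taxable = R$12,810.00 − 2×R$160.00 = R$12,490.00
  R$1,153.00 + 30% × (R$12,490.00 − R$7,600.00) = R$1,153.00 + 30% × R$4,890.00 = R$2,620.00
Training Fund Levy: 1.74% × R$12,810.00 = R$222.89
Total: R$2,620.00 + R$222.89 = R$2,842.89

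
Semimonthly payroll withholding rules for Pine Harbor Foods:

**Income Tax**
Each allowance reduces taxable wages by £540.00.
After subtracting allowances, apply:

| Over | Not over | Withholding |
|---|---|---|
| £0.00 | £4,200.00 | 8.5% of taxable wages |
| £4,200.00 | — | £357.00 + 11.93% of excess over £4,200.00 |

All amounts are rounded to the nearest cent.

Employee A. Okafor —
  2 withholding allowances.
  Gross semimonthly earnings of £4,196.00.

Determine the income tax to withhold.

Income Tax: taxable = £4,196.00 − 2×£540.00 = £3,116.00
  8.5% × £3,116.00 = £264.86

£264.86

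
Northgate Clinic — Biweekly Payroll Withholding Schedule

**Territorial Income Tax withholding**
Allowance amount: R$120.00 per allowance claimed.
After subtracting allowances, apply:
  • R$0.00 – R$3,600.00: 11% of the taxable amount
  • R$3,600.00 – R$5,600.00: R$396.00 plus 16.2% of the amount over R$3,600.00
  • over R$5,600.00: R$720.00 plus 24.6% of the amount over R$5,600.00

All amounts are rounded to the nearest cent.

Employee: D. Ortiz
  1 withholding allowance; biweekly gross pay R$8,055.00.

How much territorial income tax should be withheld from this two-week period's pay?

Territorial Income Tax: taxable = R$8,055.00 − 1×R$120.00 = R$7,935.00
  R$720.00 + 24.6% × (R$7,935.00 − R$5,600.00) = R$720.00 + 24.6% × R$2,335.00 = R$1,294.41

R$1,294.41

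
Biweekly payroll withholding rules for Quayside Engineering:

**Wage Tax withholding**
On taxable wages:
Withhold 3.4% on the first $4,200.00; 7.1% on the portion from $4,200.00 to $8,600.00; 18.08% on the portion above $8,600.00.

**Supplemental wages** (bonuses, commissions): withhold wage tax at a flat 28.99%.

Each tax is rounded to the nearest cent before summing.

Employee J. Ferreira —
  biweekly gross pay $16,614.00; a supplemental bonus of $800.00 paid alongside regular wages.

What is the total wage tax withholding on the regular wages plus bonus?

Wage Tax: taxable = $16,614.00
  $455.20 + 18.08% × ($16,614.00 − $8,600.00) = $455.20 + 18.08% × $8,014.00 = $1,904.13
Supplemental (28.99% flat on bonus): 28.99% × $800.00 = $231.92
Total wage tax: $1,904.13 + $231.92 = $2,136.05

$2,136.05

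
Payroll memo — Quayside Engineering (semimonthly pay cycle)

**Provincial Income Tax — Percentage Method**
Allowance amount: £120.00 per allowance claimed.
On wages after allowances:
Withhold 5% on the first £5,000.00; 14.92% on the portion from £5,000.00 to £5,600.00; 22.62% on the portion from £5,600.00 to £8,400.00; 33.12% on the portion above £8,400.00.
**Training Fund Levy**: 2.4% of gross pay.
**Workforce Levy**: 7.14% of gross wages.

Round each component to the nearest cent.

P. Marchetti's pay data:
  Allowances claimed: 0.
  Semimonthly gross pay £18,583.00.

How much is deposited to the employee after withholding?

£12,464.69

Provincial Income Tax: taxable = £18,583.00
  £972.88 + 33.12% × (£18,583.00 − £8,400.00) = £972.88 + 33.12% × £10,183.00 = £4,345.49
Training Fund Levy: 2.4% × £18,583.00 = £445.99
Workforce Levy: 7.14% × £18,583.00 = £1,326.83
Total withheld: £4,345.49 + £445.99 + £1,326.83 = £6,118.31
Net pay: £18,583.00 − £6,118.31 = £12,464.69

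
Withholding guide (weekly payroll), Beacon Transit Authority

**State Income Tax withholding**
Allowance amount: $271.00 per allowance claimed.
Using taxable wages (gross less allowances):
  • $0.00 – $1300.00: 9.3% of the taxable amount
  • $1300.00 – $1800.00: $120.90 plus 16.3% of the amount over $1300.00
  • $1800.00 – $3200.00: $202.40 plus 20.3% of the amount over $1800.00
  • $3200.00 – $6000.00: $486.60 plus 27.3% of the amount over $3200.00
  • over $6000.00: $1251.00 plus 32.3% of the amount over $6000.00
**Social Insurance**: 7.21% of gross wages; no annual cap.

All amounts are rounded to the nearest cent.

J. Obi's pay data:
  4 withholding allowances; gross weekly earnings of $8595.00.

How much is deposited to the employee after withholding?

State Income Tax: taxable = $8595.00 − 4×$271.00 = $7511.00
  $1251.00 + 32.3% × ($7511.00 − $6000.00) = $1251.00 + 32.3% × $1511.00 = $1739.05
Social Insurance: 7.21% × $8595.00 = $619.70
Total withheld: $1739.05 + $619.70 = $2358.75
Net pay: $8595.00 − $2358.75 = $6236.25

$6236.25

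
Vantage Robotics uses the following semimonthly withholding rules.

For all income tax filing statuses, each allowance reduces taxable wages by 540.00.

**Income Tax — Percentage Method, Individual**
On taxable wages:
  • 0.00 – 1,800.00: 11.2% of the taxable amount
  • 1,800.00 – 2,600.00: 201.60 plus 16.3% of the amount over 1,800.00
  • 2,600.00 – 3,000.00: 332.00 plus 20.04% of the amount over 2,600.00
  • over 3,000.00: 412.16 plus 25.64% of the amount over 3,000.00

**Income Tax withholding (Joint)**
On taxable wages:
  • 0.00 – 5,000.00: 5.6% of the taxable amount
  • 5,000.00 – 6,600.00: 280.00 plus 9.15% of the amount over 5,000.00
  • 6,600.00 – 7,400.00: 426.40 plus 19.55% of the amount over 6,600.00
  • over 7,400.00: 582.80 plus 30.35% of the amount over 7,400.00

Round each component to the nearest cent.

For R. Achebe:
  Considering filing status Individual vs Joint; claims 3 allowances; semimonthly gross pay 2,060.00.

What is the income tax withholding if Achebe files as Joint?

24.64

Income Tax (Joint): taxable = 2,060.00 − 3×540.00 = 440.00
  5.6% × 440.00 = 24.64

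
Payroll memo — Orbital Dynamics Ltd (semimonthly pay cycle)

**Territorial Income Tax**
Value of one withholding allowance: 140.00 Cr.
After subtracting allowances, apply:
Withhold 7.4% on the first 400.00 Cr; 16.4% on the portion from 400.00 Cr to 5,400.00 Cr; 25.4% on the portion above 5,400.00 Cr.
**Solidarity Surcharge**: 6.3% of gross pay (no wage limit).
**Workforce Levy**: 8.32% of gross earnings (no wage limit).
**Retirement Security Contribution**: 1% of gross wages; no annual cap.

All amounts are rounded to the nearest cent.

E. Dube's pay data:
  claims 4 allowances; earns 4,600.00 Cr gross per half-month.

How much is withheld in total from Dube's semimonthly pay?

1,345.08 Cr

Territorial Income Tax: taxable = 4,600.00 Cr − 4×140.00 Cr = 4,040.00 Cr
  29.60 Cr + 16.4% × (4,040.00 Cr − 400.00 Cr) = 29.60 Cr + 16.4% × 3,640.00 Cr = 626.56 Cr
Solidarity Surcharge: 6.3% × 4,600.00 Cr = 289.80 Cr
Workforce Levy: 8.32% × 4,600.00 Cr = 382.72 Cr
Retirement Security Contribution: 1% × 4,600.00 Cr = 46.00 Cr
Total: 626.56 Cr + 289.80 Cr + 382.72 Cr + 46.00 Cr = 1,345.08 Cr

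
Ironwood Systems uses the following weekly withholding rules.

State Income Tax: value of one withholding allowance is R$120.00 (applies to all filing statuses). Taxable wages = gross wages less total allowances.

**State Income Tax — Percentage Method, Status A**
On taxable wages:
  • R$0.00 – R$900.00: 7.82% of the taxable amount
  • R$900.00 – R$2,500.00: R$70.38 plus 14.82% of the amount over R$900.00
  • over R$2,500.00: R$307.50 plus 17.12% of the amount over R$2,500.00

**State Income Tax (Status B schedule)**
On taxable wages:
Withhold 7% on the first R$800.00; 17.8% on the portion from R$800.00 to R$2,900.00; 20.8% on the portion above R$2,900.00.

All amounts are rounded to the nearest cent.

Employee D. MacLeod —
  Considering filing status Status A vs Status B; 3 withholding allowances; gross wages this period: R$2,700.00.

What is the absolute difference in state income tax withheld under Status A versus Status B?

State Income Tax (Status A): taxable = R$2,700.00 − 3×R$120.00 = R$2,340.00
  R$70.38 + 14.82% × (R$2,340.00 − R$900.00) = R$70.38 + 14.82% × R$1,440.00 = R$283.79
State Income Tax (Status B): taxable = R$2,700.00 − 3×R$120.00 = R$2,340.00
  R$56.00 + 17.8% × (R$2,340.00 − R$800.00) = R$56.00 + 17.8% × R$1,540.00 = R$330.12
Difference: |R$283.79 − R$330.12| = R$46.33 (higher under Status B)

R$46.33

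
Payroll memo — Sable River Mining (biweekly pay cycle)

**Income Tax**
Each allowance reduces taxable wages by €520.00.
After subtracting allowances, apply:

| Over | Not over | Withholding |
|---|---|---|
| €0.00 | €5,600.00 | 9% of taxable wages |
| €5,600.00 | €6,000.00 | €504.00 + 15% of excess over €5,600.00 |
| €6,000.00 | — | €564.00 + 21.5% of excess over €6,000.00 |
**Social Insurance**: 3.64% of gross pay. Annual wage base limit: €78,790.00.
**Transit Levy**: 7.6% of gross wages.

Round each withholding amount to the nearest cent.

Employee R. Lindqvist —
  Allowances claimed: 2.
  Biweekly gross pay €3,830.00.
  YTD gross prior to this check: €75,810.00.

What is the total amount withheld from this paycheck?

€650.65

Income Tax: taxable = €3,830.00 − 2×€520.00 = €2,790.00
  9% × €2,790.00 = €251.10
Social Insurance: cap €78,790.00 − YTD €75,810.00 = €2,980.00 subject; 3.64% × €2,980.00 = €108.47
Transit Levy: 7.6% × €3,830.00 = €291.08
Total: €251.10 + €108.47 + €291.08 = €650.65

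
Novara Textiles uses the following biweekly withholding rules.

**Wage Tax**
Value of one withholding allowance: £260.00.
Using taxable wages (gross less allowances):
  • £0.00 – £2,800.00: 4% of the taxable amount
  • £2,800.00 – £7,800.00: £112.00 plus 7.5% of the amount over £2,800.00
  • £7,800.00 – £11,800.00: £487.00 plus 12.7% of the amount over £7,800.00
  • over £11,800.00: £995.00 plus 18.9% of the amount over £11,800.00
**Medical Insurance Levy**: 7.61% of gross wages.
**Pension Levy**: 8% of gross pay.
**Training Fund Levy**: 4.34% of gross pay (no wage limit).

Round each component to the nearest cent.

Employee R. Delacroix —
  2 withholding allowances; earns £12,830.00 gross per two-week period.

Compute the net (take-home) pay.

Wage Tax: taxable = £12,830.00 − 2×£260.00 = £12,310.00
  £995.00 + 18.9% × (£12,310.00 − £11,800.00) = £995.00 + 18.9% × £510.00 = £1,091.39
Medical Insurance Levy: 7.61% × £12,830.00 = £976.36
Pension Levy: 8% × £12,830.00 = £1,026.40
Training Fund Levy: 4.34% × £12,830.00 = £556.82
Total withheld: £1,091.39 + £976.36 + £1,026.40 + £556.82 = £3,650.97
Net pay: £12,830.00 − £3,650.97 = £9,179.03

£9,179.03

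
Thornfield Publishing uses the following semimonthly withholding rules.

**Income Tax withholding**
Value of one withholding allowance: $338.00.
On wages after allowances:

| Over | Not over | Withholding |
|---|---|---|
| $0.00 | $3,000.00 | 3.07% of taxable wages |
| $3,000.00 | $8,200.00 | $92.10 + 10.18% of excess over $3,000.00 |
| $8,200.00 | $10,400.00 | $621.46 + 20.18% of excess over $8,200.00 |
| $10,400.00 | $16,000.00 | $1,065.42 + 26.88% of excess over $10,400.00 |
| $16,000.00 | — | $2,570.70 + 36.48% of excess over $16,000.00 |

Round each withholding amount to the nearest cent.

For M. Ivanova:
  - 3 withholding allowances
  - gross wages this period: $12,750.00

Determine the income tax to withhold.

$1,424.54

Income Tax: taxable = $12,750.00 − 3×$338.00 = $11,736.00
  $1,065.42 + 26.88% × ($11,736.00 − $10,400.00) = $1,065.42 + 26.88% × $1,336.00 = $1,424.54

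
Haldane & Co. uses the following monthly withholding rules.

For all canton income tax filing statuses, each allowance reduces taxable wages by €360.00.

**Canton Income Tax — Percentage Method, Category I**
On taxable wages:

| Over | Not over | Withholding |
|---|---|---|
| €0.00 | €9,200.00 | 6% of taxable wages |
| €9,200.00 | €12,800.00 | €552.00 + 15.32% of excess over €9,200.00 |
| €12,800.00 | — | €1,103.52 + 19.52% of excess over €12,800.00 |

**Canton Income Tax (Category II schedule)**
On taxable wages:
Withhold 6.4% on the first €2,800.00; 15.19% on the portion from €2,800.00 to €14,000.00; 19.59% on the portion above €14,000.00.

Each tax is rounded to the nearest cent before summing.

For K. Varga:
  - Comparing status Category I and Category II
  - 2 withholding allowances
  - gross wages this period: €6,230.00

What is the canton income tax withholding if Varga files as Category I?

€330.60

Canton Income Tax (Category I): taxable = €6,230.00 − 2×€360.00 = €5,510.00
  6% × €5,510.00 = €330.60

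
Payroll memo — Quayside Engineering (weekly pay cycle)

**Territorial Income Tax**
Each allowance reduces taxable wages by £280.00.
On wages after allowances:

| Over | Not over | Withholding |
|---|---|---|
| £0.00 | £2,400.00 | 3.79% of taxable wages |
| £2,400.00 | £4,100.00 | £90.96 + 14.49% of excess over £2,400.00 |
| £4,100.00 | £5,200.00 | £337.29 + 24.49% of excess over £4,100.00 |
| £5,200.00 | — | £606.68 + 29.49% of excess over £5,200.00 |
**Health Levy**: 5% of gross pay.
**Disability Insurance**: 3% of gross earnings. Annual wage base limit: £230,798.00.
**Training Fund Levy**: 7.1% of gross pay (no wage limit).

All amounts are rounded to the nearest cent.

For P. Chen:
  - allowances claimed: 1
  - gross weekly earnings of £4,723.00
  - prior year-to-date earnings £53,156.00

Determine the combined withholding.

Territorial Income Tax: taxable = £4,723.00 − 1×£280.00 = £4,443.00
  £337.29 + 24.49% × (£4,443.00 − £4,100.00) = £337.29 + 24.49% × £343.00 = £421.29
Health Levy: 5% × £4,723.00 = £236.15
Disability Insurance: 3% × £4,723.00 = £141.69
Training Fund Levy: 7.1% × £4,723.00 = £335.33
Total: £421.29 + £236.15 + £141.69 + £335.33 = £1,134.46

£1,134.46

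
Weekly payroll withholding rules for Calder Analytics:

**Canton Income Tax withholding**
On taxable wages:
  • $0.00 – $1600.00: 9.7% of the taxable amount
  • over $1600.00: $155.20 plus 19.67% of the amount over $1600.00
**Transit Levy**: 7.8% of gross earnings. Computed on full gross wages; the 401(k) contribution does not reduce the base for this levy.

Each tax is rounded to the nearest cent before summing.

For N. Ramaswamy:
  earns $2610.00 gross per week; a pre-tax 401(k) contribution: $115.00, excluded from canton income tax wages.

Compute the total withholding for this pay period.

$534.83

Canton Income Tax: taxable = $2610.00 − $115.00 = $2495.00
  $155.20 + 19.67% × ($2495.00 − $1600.00) = $155.20 + 19.67% × $895.00 = $331.25
Transit Levy: 7.8% × $2610.00 = $203.58
Total: $331.25 + $203.58 = $534.83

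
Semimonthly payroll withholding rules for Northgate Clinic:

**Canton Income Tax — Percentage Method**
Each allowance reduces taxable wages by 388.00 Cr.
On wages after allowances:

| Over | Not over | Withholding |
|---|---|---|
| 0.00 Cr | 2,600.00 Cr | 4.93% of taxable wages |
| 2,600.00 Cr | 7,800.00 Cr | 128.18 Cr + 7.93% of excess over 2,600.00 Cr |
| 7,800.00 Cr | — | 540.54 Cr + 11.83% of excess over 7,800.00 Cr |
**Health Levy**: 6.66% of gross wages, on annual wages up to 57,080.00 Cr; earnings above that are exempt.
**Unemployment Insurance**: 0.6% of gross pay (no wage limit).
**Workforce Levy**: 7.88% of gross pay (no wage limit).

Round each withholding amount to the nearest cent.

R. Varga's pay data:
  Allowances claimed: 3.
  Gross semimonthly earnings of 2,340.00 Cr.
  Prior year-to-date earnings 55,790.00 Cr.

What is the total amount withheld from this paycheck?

Canton Income Tax: taxable = 2,340.00 Cr − 3×388.00 Cr = 1,176.00 Cr
  4.93% × 1,176.00 Cr = 57.98 Cr
Health Levy: cap 57,080.00 Cr − YTD 55,790.00 Cr = 1,290.00 Cr subject; 6.66% × 1,290.00 Cr = 85.91 Cr
Unemployment Insurance: 0.6% × 2,340.00 Cr = 14.04 Cr
Workforce Levy: 7.88% × 2,340.00 Cr = 184.39 Cr
Total: 57.98 Cr + 85.91 Cr + 14.04 Cr + 184.39 Cr = 342.32 Cr

342.32 Cr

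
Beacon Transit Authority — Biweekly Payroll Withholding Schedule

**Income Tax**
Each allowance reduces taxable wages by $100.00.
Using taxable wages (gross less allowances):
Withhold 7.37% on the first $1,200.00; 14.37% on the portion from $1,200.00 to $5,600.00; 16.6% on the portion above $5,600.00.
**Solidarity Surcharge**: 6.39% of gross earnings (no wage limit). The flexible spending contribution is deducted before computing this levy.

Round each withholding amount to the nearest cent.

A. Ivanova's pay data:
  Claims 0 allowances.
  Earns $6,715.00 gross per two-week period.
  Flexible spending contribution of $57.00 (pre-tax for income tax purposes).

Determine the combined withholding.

$1,321.80

Income Tax: taxable = $6,715.00 − $57.00 = $6,658.00
  $720.72 + 16.6% × ($6,658.00 − $5,600.00) = $720.72 + 16.6% × $1,058.00 = $896.35
Solidarity Surcharge: 6.39% × $6,658.00 = $425.45
Total: $896.35 + $425.45 = $1,321.80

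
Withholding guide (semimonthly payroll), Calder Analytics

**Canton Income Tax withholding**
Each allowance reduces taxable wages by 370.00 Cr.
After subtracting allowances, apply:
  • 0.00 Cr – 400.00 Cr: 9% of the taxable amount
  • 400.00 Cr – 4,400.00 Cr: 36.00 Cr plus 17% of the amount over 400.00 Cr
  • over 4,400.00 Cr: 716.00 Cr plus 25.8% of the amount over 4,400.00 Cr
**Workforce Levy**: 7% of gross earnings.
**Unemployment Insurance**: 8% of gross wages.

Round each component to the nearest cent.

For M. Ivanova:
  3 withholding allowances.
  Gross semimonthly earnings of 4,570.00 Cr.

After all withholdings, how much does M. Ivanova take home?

Canton Income Tax: taxable = 4,570.00 Cr − 3×370.00 Cr = 3,460.00 Cr
  36.00 Cr + 17% × (3,460.00 Cr − 400.00 Cr) = 36.00 Cr + 17% × 3,060.00 Cr = 556.20 Cr
Workforce Levy: 7% × 4,570.00 Cr = 319.90 Cr
Unemployment Insurance: 8% × 4,570.00 Cr = 365.60 Cr
Total withheld: 556.20 Cr + 319.90 Cr + 365.60 Cr = 1,241.70 Cr
Net pay: 4,570.00 Cr − 1,241.70 Cr = 3,328.30 Cr

3,328.30 Cr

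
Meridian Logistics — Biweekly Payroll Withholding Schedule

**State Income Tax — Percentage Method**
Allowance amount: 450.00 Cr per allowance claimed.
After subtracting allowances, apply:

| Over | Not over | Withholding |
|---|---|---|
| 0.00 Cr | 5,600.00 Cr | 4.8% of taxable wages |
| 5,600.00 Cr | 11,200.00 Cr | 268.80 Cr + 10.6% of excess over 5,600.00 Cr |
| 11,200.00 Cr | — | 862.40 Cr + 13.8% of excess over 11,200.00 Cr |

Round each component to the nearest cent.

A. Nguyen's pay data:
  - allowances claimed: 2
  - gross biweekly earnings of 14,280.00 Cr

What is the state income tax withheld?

1,163.24 Cr

State Income Tax: taxable = 14,280.00 Cr − 2×450.00 Cr = 13,380.00 Cr
  862.40 Cr + 13.8% × (13,380.00 Cr − 11,200.00 Cr) = 862.40 Cr + 13.8% × 2,180.00 Cr = 1,163.24 Cr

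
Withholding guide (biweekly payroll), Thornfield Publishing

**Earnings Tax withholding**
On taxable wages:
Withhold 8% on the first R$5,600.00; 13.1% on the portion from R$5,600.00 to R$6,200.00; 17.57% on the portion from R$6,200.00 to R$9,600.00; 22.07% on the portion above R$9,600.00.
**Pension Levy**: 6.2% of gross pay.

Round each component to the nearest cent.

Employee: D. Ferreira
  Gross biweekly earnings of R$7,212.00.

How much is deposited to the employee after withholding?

R$6,060.45

Earnings Tax: taxable = R$7,212.00
  R$526.60 + 17.57% × (R$7,212.00 − R$6,200.00) = R$526.60 + 17.57% × R$1,012.00 = R$704.41
Pension Levy: 6.2% × R$7,212.00 = R$447.14
Total withheld: R$704.41 + R$447.14 = R$1,151.55
Net pay: R$7,212.00 − R$1,151.55 = R$6,060.45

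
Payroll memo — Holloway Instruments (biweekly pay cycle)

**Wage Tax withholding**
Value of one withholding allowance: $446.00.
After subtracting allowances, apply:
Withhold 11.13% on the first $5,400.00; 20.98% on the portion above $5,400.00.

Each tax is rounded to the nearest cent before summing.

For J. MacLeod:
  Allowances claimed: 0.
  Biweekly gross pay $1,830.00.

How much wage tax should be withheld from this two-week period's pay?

Wage Tax: taxable = $1,830.00
  11.13% × $1,830.00 = $203.68

$203.68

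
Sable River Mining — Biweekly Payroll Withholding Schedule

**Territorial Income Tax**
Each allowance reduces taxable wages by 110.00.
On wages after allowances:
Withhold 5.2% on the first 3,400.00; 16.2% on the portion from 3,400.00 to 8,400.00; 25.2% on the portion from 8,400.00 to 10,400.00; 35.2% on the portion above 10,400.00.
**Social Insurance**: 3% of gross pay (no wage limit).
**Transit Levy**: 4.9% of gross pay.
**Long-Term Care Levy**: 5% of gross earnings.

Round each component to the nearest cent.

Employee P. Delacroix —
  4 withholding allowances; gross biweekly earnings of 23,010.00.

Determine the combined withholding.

8,742.93

Territorial Income Tax: taxable = 23,010.00 − 4×110.00 = 22,570.00
  1,490.80 + 35.2% × (22,570.00 − 10,400.00) = 1,490.80 + 35.2% × 12,170.00 = 5,774.64
Social Insurance: 3% × 23,010.00 = 690.30
Transit Levy: 4.9% × 23,010.00 = 1,127.49
Long-Term Care Levy: 5% × 23,010.00 = 1,150.50
Total: 5,774.64 + 690.30 + 1,127.49 + 1,150.50 = 8,742.93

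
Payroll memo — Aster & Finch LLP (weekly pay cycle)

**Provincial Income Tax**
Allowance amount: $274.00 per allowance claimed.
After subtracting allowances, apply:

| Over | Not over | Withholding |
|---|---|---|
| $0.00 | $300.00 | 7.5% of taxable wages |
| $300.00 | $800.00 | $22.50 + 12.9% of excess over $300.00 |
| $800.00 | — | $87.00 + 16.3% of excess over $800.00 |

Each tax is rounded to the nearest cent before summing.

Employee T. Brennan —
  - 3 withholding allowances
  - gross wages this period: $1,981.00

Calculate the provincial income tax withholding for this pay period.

$145.52

Provincial Income Tax: taxable = $1,981.00 − 3×$274.00 = $1,159.00
  $87.00 + 16.3% × ($1,159.00 − $800.00) = $87.00 + 16.3% × $359.00 = $145.52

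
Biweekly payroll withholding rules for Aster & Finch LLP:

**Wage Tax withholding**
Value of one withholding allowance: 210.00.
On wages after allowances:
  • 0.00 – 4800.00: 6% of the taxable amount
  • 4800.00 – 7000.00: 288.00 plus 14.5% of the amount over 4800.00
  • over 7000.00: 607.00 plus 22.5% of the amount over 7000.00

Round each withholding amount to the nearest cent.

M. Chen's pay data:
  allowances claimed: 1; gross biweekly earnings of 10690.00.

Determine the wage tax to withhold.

1390.00

Wage Tax: taxable = 10690.00 − 1×210.00 = 10480.00
  607.00 + 22.5% × (10480.00 − 7000.00) = 607.00 + 22.5% × 3480.00 = 1390.00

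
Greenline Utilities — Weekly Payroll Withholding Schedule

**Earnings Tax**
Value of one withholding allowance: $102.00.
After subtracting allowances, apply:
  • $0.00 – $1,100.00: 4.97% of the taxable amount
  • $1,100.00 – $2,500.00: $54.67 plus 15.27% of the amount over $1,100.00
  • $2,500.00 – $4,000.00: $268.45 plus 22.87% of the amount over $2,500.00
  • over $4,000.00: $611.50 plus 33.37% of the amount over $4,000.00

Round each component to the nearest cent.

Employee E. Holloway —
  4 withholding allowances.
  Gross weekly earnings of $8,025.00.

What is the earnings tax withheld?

Earnings Tax: taxable = $8,025.00 − 4×$102.00 = $7,617.00
  $611.50 + 33.37% × ($7,617.00 − $4,000.00) = $611.50 + 33.37% × $3,617.00 = $1,818.49

$1,818.49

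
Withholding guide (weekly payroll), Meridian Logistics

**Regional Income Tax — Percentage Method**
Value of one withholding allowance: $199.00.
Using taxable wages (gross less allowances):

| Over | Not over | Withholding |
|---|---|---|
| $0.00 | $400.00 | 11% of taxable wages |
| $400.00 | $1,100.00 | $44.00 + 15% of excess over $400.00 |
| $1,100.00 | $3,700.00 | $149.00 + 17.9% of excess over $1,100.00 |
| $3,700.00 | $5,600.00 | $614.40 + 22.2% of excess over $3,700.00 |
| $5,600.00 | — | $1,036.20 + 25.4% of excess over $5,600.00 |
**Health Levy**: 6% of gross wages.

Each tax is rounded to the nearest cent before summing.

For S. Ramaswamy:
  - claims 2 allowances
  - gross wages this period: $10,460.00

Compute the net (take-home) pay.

Regional Income Tax: taxable = $10,460.00 − 2×$199.00 = $10,062.00
  $1,036.20 + 25.4% × ($10,062.00 − $5,600.00) = $1,036.20 + 25.4% × $4,462.00 = $2,169.55
Health Levy: 6% × $10,460.00 = $627.60
Total withheld: $2,169.55 + $627.60 = $2,797.15
Net pay: $10,460.00 − $2,797.15 = $7,662.85

$7,662.85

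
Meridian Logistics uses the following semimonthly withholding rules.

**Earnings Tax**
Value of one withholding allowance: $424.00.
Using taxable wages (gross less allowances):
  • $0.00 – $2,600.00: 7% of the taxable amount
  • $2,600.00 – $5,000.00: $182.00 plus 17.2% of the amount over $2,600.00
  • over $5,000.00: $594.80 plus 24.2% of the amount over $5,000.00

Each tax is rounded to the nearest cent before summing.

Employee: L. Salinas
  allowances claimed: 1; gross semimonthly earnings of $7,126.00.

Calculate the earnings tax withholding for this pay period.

Earnings Tax: taxable = $7,126.00 − 1×$424.00 = $6,702.00
  $594.80 + 24.2% × ($6,702.00 − $5,000.00) = $594.80 + 24.2% × $1,702.00 = $1,006.68

$1,006.68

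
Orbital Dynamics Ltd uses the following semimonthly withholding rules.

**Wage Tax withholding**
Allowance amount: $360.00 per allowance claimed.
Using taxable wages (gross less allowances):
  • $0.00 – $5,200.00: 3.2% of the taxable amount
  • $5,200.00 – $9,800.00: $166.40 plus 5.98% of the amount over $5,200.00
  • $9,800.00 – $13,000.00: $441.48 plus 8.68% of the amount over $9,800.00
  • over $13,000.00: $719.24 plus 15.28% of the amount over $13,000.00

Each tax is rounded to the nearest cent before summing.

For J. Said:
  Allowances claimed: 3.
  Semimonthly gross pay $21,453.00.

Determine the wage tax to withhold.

$1,845.83

Wage Tax: taxable = $21,453.00 − 3×$360.00 = $20,373.00
  $719.24 + 15.28% × ($20,373.00 − $13,000.00) = $719.24 + 15.28% × $7,373.00 = $1,845.83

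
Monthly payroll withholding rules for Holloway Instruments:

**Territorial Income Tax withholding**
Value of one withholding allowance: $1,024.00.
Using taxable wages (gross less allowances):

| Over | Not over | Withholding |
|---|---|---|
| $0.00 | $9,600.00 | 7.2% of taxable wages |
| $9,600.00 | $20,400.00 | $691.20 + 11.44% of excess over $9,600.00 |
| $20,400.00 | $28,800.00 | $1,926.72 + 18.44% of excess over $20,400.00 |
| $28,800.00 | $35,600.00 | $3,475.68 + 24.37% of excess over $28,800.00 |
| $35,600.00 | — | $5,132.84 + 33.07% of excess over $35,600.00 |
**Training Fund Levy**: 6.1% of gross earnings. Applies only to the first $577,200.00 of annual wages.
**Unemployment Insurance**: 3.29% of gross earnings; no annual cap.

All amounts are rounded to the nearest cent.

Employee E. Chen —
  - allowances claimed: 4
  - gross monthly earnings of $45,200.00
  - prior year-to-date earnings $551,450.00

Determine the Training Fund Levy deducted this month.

Training Fund Levy: cap $577,200.00 − YTD $551,450.00 = $25,750.00 subject; 6.1% × $25,750.00 = $1,570.75

$1,570.75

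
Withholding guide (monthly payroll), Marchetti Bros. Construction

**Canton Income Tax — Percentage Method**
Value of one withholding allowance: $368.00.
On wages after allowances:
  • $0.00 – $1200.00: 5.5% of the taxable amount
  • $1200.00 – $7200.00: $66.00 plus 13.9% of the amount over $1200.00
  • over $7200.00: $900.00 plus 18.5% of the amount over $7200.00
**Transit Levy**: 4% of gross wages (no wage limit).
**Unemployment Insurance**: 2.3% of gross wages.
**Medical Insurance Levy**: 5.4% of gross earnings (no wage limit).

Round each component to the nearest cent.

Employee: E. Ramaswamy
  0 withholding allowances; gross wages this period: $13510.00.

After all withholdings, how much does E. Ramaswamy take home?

$9861.98

Canton Income Tax: taxable = $13510.00
  $900.00 + 18.5% × ($13510.00 − $7200.00) = $900.00 + 18.5% × $6310.00 = $2067.35
Transit Levy: 4% × $13510.00 = $540.40
Unemployment Insurance: 2.3% × $13510.00 = $310.73
Medical Insurance Levy: 5.4% × $13510.00 = $729.54
Total withheld: $2067.35 + $540.40 + $310.73 + $729.54 = $3648.02
Net pay: $13510.00 − $3648.02 = $9861.98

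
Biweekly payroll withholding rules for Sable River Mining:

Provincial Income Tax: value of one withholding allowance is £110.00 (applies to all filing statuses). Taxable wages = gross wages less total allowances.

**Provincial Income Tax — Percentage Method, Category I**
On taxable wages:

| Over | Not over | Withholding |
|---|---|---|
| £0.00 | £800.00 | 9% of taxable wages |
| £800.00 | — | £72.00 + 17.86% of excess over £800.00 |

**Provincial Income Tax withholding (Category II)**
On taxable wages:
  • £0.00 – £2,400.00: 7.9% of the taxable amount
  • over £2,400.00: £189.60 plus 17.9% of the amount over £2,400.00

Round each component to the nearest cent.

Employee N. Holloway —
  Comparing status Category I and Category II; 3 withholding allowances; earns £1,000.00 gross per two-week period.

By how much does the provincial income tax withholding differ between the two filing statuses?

£7.37

Provincial Income Tax (Category I): taxable = £1,000.00 − 3×£110.00 = £670.00
  9% × £670.00 = £60.30
Provincial Income Tax (Category II): taxable = £1,000.00 − 3×£110.00 = £670.00
  7.9% × £670.00 = £52.93
Difference: |£60.30 − £52.93| = £7.37 (higher under Category I)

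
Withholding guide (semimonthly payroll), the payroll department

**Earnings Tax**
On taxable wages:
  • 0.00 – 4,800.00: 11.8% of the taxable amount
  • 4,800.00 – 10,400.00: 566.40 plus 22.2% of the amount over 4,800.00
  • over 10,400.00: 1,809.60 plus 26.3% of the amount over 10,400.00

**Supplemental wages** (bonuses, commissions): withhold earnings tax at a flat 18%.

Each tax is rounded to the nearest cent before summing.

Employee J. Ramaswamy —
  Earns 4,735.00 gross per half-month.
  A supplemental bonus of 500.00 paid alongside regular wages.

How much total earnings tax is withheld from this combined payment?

Earnings Tax: taxable = 4,735.00
  11.8% × 4,735.00 = 558.73
Supplemental (18% flat on bonus): 18% × 500.00 = 90.00
Total earnings tax: 558.73 + 90.00 = 648.73

648.73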